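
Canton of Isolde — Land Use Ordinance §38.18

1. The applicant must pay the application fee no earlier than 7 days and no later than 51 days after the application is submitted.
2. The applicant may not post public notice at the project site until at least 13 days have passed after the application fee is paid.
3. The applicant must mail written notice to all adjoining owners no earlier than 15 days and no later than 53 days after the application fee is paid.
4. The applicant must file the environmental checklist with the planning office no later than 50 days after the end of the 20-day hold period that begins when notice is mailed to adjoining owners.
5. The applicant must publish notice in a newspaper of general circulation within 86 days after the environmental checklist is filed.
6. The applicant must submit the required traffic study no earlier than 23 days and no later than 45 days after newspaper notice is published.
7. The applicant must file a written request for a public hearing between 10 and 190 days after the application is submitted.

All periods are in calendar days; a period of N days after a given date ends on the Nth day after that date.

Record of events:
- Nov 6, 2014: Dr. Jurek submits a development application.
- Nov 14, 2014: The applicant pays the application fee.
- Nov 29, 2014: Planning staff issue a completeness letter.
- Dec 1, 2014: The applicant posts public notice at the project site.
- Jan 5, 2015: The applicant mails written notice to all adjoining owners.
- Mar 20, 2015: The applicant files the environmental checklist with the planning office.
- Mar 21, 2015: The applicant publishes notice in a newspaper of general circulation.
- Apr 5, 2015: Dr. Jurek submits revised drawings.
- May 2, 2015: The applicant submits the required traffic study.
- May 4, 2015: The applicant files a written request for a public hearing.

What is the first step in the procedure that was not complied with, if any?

Step 1: the window is 7–51 days after Nov 6, 2014 (when the application is submitted), so Nov 13, 2014 through Dec 27, 2014; done Nov 14, 2014 — within the window.
Step 2: the earliest permitted date is 13 days after Nov 14, 2014 (when the application fee is paid), i.e. Nov 27, 2014; Dec 1, 2014 is on or after that date.
Step 3: the window is 15–53 days after Nov 14, 2014 (when the application fee is paid), so Nov 29, 2014 through Jan 6, 2015; done Jan 5, 2015, which is between those dates.
Step 4: 50 days after Jan 25, 2015 (end of the 20-day hold period, which began when notice is mailed to adjoining owners on Jan 5, 2015) is Mar 16, 2015; Mar 20, 2015 misses that deadline by 4 days.
Later steps need not be reached.

Step 4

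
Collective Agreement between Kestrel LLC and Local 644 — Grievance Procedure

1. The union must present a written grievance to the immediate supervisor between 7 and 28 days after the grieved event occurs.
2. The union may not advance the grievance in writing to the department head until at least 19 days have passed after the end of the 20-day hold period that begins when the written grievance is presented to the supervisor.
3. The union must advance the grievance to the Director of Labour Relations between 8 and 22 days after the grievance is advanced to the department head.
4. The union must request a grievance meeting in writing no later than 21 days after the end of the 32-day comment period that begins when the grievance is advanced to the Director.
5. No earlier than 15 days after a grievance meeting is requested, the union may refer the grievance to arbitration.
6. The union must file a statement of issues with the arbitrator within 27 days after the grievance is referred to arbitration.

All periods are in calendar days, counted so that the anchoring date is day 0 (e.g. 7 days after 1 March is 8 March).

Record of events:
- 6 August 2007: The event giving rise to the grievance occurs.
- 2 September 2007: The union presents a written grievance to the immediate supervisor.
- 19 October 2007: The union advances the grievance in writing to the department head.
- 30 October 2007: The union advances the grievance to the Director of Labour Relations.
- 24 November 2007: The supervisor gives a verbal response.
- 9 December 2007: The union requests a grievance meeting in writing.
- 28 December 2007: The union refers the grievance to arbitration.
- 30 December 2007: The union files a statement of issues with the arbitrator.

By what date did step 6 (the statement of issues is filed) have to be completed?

24 January 2008

Step 6 runs from 28 December 2007, when the grievance is referred to arbitration. 27 days after 28 December 2007 is 24 January 2008.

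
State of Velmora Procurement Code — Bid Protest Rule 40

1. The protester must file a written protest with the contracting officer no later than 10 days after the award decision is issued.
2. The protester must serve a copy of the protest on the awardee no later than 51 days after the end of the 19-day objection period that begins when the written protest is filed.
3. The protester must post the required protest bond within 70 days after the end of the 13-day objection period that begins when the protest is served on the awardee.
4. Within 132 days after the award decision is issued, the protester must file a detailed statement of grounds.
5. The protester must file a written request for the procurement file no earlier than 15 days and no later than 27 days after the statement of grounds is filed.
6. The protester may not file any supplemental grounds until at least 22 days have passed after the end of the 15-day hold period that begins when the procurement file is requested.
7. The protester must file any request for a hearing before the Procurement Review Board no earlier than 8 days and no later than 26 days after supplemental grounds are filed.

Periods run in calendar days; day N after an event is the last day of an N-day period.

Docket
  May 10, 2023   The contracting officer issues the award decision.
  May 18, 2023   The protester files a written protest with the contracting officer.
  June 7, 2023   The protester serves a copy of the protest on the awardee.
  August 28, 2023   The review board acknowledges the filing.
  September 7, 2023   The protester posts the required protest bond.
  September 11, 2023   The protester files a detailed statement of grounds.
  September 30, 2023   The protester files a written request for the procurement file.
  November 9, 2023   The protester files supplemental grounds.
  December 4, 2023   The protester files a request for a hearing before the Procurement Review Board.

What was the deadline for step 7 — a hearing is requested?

Step 7 runs from November 9, 2023, when supplemental grounds are filed. The window is 8–26 days after November 9, 2023; it closes on December 5, 2023.

December 5, 2023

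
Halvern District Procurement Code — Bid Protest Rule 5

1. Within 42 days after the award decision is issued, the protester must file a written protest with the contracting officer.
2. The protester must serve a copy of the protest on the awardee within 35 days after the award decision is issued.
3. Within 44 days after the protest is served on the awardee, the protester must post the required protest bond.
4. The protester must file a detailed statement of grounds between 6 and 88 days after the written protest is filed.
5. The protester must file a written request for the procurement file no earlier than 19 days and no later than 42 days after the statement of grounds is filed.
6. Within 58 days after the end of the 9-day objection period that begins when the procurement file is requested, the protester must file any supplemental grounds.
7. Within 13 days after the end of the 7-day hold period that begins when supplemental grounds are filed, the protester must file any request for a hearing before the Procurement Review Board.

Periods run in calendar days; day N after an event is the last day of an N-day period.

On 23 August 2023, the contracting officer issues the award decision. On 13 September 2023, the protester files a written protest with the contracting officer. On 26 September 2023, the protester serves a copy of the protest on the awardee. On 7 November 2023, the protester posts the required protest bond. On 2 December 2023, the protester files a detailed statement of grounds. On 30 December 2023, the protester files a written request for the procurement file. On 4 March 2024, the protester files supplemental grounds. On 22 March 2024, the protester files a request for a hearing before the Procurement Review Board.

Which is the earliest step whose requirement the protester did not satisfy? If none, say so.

None — every step was satisfied

(1) due by 23 August 2023 + 42 days = 4 October 2023; done 13 September 2023 — timely.
(2) due by 23 August 2023 + 35 days = 27 September 2023; done 26 September 2023 — timely.
(3) due by 26 September 2023 + 44 days = 9 November 2023; done 7 November 2023 — timely.
(4) the permitted window runs from 13 September 2023 + 6 = 19 September 2023 to 13 September 2023 + 88 = 10 December 2023; 2 December 2023 falls inside that range.
(5) the permitted window runs from 2 December 2023 + 19 = 21 December 2023 to 2 December 2023 + 42 = 13 January 2024; 30 December 2023 falls inside that range.
(6) due by 8 January 2024 + 58 days = 6 March 2024; done 4 March 2024 — timely.
(7) due by 11 March 2024 + 13 days = 24 March 2024; 22 March 2024 is within that limit.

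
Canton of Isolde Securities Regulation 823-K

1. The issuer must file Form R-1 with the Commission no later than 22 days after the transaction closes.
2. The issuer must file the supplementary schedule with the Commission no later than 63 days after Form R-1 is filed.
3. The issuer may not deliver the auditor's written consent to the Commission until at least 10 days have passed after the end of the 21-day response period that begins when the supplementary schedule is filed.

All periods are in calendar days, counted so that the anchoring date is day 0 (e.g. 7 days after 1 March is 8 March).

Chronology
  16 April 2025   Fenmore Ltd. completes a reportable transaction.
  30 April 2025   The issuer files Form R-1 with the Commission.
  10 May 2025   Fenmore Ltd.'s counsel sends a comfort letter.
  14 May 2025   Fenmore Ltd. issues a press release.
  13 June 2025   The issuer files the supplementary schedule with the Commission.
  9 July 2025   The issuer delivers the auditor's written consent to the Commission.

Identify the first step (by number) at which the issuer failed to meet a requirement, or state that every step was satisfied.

Step 3

(1) due by 16 April 2025 + 22 days = 8 May 2025; 30 April 2025 is within that limit.
(2) due by 30 April 2025 + 63 days = 2 July 2025; done 13 June 2025 — timely.
(3) permitted from 4 July 2025 + 10 days = 14 July 2025 onward; acted on 9 July 2025, 5 days prematurely.
The analysis stops there.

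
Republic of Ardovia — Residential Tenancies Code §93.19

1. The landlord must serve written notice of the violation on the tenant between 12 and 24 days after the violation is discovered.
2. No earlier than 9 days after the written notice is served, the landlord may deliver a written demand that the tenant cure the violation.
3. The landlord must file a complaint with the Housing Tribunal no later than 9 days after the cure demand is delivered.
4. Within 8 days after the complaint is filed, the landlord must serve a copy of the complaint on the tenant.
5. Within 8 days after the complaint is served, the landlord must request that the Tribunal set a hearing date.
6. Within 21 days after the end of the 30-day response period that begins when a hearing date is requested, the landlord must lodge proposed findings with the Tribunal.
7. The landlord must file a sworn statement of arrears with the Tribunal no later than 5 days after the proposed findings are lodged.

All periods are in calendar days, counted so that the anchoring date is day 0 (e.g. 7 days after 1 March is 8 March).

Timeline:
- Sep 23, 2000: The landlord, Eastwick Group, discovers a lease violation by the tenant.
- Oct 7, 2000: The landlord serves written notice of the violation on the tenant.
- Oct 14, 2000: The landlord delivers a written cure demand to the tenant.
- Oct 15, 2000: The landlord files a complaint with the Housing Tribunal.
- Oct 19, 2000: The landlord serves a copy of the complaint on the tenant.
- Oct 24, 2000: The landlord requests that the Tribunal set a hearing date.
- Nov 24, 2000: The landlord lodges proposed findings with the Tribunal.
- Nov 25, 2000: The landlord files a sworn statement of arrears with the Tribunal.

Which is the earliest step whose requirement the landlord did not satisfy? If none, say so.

Step 2

Step 1: the window is 12–24 days after Sep 23, 2000 (when the violation is discovered), so Oct 5, 2000 through Oct 17, 2000; Oct 7, 2000 falls inside that range.
Step 2: the earliest permitted date is 9 days after Oct 7, 2000 (when the written notice is served), i.e. Oct 16, 2000; Oct 14, 2000 is 2 days before the earliest permitted date.
The procedure was therefore not followed at step 2.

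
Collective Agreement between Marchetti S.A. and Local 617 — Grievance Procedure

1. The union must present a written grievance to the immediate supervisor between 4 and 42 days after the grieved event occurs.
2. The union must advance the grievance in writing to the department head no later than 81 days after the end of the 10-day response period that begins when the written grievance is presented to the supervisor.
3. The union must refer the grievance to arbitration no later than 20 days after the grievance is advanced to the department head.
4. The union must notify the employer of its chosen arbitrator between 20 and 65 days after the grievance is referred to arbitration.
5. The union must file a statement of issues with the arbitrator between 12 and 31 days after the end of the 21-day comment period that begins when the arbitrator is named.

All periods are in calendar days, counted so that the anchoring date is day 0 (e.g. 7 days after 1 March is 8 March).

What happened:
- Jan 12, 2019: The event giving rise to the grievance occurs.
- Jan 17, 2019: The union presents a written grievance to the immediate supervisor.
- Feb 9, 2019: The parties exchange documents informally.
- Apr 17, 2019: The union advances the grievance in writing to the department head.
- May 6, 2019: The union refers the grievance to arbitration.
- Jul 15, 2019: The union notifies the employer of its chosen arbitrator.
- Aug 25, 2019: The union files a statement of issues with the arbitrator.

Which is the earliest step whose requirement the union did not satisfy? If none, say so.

Step 4

Step 1 — 4 and 42 days from Jan 12, 2019 (when the grieved event occurs) are Jan 16, 2019 and Feb 23, 2019 respectively; done Jan 17, 2019 — within the window.
Step 2 — counting 81 days from Jan 27, 2019 (end of the 10-day response period, which began when the written grievance is presented to the supervisor on Jan 17, 2019) gives a deadline of Apr 18, 2019; Apr 17, 2019 is within that limit.
Step 3 — counting 20 days from Apr 17, 2019 (when the grievance is advanced to the department head) gives a deadline of May 7, 2019; completed May 6, 2019, before the deadline.
Step 4 — 20 and 65 days from May 6, 2019 (when the grievance is referred to arbitration) are May 26, 2019 and Jul 10, 2019 respectively; done Jul 15, 2019 — 5 days after the window closed.
The analysis stops there.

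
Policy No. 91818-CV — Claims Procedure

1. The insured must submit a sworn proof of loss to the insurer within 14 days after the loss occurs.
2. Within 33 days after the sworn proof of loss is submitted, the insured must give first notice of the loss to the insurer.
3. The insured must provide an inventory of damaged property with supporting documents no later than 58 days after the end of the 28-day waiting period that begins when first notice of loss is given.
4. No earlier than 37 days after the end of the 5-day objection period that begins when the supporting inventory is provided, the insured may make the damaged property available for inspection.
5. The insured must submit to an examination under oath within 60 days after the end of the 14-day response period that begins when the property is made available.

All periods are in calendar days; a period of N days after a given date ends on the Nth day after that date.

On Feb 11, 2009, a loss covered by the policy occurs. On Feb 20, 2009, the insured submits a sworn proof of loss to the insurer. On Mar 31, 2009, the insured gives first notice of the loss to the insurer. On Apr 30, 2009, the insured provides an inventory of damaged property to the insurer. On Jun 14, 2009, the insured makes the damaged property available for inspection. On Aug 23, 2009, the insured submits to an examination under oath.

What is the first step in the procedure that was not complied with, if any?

Step 2

Step 1 — counting 14 days from Feb 11, 2009 (when the loss occurs) gives a deadline of Feb 25, 2009; completed Feb 20, 2009, before the deadline.
Step 2 — counting 33 days from Feb 20, 2009 (when the sworn proof of loss is submitted) gives a deadline of Mar 25, 2009; done Mar 31, 2009 — 6 days late.
The analysis stops there.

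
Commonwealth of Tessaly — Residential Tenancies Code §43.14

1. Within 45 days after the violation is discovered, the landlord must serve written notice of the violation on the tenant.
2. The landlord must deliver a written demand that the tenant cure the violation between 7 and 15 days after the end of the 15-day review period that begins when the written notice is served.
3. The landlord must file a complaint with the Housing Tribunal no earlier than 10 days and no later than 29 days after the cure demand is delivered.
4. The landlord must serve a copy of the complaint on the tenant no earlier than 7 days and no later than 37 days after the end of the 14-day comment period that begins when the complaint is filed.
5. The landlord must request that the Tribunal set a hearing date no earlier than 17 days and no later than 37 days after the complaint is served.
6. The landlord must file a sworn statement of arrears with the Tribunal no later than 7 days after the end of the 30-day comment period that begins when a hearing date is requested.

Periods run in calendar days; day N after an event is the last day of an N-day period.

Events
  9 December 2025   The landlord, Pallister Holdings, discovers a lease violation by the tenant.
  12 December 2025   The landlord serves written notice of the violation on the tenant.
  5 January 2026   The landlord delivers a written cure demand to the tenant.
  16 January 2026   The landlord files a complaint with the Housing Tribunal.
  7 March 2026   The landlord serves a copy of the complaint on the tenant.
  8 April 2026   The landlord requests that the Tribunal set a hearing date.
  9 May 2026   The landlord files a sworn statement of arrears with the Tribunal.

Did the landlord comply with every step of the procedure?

Yes

(1) due by 9 December 2025 + 45 days = 23 January 2026; done 12 December 2025 — timely.
(2) the permitted window runs from 27 December 2025 + 7 = 3 January 2026 to 27 December 2025 + 15 = 11 January 2026; done 5 January 2026 — within the window.
(3) the permitted window runs from 5 January 2026 + 10 = 15 January 2026 to 5 January 2026 + 29 = 3 February 2026; done 16 January 2026 — within the window.
(4) the permitted window runs from 30 January 2026 + 7 = 6 February 2026 to 30 January 2026 + 37 = 8 March 2026; done 7 March 2026, which is between those dates.
(5) the permitted window runs from 7 March 2026 + 17 = 24 March 2026 to 7 March 2026 + 37 = 13 April 2026; done 8 April 2026 — within the window.
(6) due by 8 May 2026 + 7 days = 15 May 2026; completed 9 May 2026, before the deadline.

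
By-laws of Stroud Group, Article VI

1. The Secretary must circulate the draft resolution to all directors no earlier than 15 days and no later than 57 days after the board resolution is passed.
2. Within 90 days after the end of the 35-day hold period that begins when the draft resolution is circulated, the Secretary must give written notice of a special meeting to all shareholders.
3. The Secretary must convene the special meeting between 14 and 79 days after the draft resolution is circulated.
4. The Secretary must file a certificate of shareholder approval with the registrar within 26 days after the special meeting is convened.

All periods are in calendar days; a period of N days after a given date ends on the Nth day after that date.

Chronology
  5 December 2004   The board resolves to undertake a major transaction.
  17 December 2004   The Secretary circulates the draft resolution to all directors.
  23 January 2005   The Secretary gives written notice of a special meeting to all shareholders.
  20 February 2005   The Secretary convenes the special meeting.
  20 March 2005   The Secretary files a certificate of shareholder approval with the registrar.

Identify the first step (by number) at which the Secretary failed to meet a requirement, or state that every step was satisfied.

Step 1

Step 1 — 15 and 57 days from 5 December 2004 (when the board resolution is passed) are 20 December 2004 and 31 January 2005 respectively; 17 December 2004 is 3 days too early.
The procedure was therefore not followed at step 1.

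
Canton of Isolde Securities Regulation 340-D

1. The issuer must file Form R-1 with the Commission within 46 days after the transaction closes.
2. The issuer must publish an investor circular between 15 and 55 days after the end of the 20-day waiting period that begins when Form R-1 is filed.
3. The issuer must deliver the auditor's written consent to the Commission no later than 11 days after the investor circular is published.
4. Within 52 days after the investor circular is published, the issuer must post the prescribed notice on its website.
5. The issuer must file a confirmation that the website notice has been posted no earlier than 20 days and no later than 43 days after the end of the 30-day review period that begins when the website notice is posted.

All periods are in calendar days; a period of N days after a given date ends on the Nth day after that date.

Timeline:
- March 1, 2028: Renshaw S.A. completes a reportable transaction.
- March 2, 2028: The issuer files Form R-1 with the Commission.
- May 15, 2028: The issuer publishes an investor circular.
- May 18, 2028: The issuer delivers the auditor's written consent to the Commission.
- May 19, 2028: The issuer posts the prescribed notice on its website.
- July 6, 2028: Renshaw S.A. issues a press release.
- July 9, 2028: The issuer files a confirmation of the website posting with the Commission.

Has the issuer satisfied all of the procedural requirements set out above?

Yes

Step 1: 46 days after March 1, 2028 (when the transaction closes) is April 16, 2028; March 2, 2028 is within that limit.
Step 2: the window is 15–55 days after March 22, 2028 (end of the 20-day waiting period, which began when Form R-1 is filed on March 2, 2028), so April 6, 2028 through May 16, 2028; done May 15, 2028, which is between those dates.
Step 3: 11 days after May 15, 2028 (when the investor circular is published) is May 26, 2028; done May 18, 2028 — timely.
Step 4: 52 days after May 15, 2028 (when the investor circular is published) is July 6, 2028; May 19, 2028 is within that limit.
Step 5: the window is 20–43 days after June 18, 2028 (end of the 30-day review period, which began when the website notice is posted on May 19, 2028), so July 8, 2028 through July 31, 2028; done July 9, 2028, which is between those dates.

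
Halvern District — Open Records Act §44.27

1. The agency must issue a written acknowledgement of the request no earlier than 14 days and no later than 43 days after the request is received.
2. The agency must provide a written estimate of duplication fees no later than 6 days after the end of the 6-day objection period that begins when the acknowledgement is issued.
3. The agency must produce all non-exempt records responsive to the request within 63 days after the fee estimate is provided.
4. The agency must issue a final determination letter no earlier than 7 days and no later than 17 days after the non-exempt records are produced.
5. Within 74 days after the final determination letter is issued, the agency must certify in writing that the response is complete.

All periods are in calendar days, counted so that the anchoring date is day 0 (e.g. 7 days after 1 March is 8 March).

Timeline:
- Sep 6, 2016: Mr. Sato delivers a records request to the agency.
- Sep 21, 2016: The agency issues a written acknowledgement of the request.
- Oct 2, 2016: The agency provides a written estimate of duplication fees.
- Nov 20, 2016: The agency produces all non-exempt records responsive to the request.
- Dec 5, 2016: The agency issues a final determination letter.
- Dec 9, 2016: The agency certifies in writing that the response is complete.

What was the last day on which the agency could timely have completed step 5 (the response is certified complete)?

Feb 17, 2017

Step 5 runs from Dec 5, 2016, when the final determination letter is issued. 74 days after Dec 5, 2016 is Feb 17, 2017.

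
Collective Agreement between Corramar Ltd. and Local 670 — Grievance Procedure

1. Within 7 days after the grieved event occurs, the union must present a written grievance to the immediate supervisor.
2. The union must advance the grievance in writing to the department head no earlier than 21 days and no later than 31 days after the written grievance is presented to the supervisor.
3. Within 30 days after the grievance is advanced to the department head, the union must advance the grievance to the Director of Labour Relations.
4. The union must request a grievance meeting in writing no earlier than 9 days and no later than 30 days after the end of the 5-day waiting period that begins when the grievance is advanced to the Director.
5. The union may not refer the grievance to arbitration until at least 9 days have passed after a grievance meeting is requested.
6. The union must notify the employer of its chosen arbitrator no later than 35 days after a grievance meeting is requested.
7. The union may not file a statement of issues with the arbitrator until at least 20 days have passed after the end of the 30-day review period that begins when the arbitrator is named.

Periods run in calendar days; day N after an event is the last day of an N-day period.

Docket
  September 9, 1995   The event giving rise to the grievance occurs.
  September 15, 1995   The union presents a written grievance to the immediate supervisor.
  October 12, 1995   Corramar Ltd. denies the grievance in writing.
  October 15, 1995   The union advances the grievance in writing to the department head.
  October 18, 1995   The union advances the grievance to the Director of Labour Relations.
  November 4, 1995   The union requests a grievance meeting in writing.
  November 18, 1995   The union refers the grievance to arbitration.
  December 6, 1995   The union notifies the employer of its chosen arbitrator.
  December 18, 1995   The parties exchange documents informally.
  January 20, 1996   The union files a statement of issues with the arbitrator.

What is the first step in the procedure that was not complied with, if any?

(1) due by September 9, 1995 + 7 days = September 16, 1995; September 15, 1995 is within that limit.
(2) the permitted window runs from September 15, 1995 + 21 = October 6, 1995 to September 15, 1995 + 31 = October 16, 1995; October 15, 1995 falls inside that range.
(3) due by October 15, 1995 + 30 days = November 14, 1995; October 18, 1995 is within that limit.
(4) the permitted window runs from October 23, 1995 + 9 = November 1, 1995 to October 23, 1995 + 30 = November 22, 1995; November 4, 1995 falls inside that range.
(5) permitted from November 4, 1995 + 9 days = November 13, 1995 onward; done November 18, 1995 — permitted.
(6) due by November 4, 1995 + 35 days = December 9, 1995; done December 6, 1995 — timely.
(7) permitted from January 5, 1996 + 20 days = January 25, 1996 onward; acted on January 20, 1996, 5 days prematurely.
That is the first point of non-compliance.

Step 7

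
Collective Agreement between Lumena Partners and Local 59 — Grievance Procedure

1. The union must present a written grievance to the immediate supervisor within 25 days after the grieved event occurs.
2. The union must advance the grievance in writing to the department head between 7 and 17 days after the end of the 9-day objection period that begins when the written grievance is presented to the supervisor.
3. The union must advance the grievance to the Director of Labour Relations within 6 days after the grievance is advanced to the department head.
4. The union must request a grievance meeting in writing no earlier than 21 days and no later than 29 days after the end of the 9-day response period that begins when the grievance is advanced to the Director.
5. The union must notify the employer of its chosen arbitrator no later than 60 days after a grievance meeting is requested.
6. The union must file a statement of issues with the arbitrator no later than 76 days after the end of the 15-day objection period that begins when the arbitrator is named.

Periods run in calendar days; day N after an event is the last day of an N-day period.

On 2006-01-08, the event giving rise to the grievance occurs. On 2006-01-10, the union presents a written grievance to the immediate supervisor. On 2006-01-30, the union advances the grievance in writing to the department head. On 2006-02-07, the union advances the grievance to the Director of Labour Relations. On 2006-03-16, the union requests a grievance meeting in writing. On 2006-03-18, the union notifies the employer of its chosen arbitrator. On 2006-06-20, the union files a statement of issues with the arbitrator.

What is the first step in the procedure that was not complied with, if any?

Step 3

(1) due by 2006-01-08 + 25 days = 2006-02-02; completed 2006-01-10, before the deadline.
(2) the permitted window runs from 2006-01-19 + 7 = 2006-01-26 to 2006-01-19 + 17 = 2006-02-05; 2006-01-30 falls inside that range.
(3) due by 2006-01-30 + 6 days = 2006-02-05; done 2006-02-07 — 2 days late.
Later steps need not be reached.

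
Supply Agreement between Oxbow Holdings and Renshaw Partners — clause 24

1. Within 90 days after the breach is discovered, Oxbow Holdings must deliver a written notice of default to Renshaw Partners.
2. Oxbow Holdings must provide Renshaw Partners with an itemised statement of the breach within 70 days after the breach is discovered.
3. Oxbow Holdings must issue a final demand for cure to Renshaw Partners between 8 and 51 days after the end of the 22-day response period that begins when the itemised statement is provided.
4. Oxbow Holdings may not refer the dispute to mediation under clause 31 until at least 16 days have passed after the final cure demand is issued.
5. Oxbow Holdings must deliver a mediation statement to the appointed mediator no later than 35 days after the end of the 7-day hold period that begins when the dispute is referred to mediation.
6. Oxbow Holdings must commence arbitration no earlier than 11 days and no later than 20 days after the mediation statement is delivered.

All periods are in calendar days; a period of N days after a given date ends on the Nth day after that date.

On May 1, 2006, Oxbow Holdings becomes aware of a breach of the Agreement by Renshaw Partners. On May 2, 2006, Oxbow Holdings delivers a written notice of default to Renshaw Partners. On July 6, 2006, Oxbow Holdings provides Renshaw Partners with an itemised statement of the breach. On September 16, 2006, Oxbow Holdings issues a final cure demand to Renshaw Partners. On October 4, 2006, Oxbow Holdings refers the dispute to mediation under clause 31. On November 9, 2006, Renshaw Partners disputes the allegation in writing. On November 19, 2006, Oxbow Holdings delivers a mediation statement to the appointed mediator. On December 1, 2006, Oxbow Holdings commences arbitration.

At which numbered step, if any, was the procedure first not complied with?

Step 5

(1) due by May 1, 2006 + 90 days = July 30, 2006; May 2, 2006 is within that limit.
(2) due by May 1, 2006 + 70 days = July 10, 2006; completed July 6, 2006, before the deadline.
(3) the permitted window runs from July 28, 2006 + 8 = August 5, 2006 to July 28, 2006 + 51 = September 17, 2006; done September 16, 2006, which is between those dates.
(4) permitted from September 16, 2006 + 16 days = October 2, 2006 onward; done October 4, 2006, after the minimum wait.
(5) due by October 11, 2006 + 35 days = November 15, 2006; not done until November 19, 2006, 4 days after the deadline.
The analysis stops there.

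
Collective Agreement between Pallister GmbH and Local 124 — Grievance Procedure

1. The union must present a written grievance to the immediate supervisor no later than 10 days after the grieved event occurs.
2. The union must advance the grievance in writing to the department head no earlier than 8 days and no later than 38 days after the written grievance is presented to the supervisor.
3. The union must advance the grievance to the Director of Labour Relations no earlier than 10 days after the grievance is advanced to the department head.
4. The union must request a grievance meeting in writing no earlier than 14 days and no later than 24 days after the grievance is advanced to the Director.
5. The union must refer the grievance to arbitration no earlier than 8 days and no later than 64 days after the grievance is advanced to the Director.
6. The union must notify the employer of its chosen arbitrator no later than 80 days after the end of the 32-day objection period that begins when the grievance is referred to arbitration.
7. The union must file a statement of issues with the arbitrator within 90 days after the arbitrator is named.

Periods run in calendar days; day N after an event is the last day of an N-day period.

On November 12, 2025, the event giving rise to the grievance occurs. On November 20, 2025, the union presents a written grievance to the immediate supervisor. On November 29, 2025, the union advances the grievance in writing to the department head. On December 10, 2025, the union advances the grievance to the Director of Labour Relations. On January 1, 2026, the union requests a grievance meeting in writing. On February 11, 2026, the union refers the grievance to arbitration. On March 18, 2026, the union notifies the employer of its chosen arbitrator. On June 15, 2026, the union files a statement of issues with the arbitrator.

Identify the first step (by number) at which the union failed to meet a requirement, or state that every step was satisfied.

None — every step was satisfied

Step 1 — counting 10 days from November 12, 2025 (when the grieved event occurs) gives a deadline of November 22, 2025; completed November 20, 2025, before the deadline.
Step 2 — 8 and 38 days from November 20, 2025 (when the written grievance is presented to the supervisor) are November 28, 2025 and December 28, 2025 respectively; done November 29, 2025, which is between those dates.
Step 3 — must wait 10 days from November 29, 2025 (when the grievance is advanced to the department head), so not before December 9, 2025; done December 10, 2025, after the minimum wait.
Step 4 — 14 and 24 days from December 10, 2025 (when the grievance is advanced to the Director) are December 24, 2025 and January 3, 2026 respectively; January 1, 2026 falls inside that range.
Step 5 — 8 and 64 days from December 10, 2025 (when the grievance is advanced to the Director) are December 18, 2025 and February 12, 2026 respectively; done February 11, 2026 — within the window.
Step 6 — counting 80 days from March 15, 2026 (end of the 32-day objection period, which began when the grievance is referred to arbitration on February 11, 2026) gives a deadline of June 3, 2026; March 18, 2026 is within that limit.
Step 7 — counting 90 days from March 18, 2026 (when the arbitrator is named) gives a deadline of June 16, 2026; June 15, 2026 is within that limit.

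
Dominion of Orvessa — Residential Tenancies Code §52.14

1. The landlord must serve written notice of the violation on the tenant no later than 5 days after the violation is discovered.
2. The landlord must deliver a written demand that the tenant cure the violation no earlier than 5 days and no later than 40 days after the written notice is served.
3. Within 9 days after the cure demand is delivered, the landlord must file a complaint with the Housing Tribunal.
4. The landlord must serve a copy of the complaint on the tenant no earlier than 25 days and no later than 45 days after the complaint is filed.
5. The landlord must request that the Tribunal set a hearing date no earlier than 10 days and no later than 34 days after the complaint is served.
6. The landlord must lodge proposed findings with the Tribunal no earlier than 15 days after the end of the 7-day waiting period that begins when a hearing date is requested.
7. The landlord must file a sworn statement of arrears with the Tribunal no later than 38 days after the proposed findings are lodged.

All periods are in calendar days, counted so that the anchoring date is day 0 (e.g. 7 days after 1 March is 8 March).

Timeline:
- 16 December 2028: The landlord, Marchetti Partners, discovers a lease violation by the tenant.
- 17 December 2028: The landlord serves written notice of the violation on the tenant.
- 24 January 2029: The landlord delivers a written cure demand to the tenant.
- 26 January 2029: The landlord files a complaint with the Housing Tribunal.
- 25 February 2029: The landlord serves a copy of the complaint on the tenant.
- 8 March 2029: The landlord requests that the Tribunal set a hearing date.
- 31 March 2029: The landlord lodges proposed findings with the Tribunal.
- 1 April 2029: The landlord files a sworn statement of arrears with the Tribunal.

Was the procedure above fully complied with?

Yes

Step 1: 5 days after 16 December 2028 (when the violation is discovered) is 21 December 2028; done 17 December 2028 — timely.
Step 2: the window is 5–40 days after 17 December 2028 (when the written notice is served), so 22 December 2028 through 26 January 2029; 24 January 2029 falls inside that range.
Step 3: 9 days after 24 January 2029 (when the cure demand is delivered) is 2 February 2029; completed 26 January 2029, before the deadline.
Step 4: the window is 25–45 days after 26 January 2029 (when the complaint is filed), so 20 February 2029 through 12 March 2029; done 25 February 2029 — within the window.
Step 5: the window is 10–34 days after 25 February 2029 (when the complaint is served), so 7 March 2029 through 31 March 2029; done 8 March 2029 — within the window.
Step 6: the earliest permitted date is 15 days after 15 March 2029 (end of the 7-day waiting period, which began when a hearing date is requested on 8 March 2029), i.e. 30 March 2029; 31 March 2029 is on or after that date.
Step 7: 38 days after 31 March 2029 (when the proposed findings are lodged) is 8 May 2029; completed 1 April 2029, before the deadline.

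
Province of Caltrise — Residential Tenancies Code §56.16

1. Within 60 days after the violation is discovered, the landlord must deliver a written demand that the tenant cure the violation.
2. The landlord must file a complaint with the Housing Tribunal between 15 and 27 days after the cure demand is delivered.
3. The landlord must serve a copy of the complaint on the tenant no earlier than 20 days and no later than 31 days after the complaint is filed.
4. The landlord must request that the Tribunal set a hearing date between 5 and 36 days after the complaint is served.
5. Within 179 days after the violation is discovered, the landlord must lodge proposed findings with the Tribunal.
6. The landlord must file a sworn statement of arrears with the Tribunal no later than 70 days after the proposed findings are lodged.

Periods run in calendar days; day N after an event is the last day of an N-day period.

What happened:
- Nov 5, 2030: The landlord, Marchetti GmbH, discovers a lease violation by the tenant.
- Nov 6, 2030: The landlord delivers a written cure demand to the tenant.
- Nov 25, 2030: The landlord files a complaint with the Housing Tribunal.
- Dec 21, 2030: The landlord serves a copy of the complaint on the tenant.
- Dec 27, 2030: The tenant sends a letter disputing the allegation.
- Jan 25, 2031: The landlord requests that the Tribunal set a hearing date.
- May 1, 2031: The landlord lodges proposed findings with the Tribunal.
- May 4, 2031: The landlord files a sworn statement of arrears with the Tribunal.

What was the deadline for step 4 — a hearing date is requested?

Step 4 runs from Dec 21, 2030, when the complaint is served. The window is 5–36 days after Dec 21, 2030; it closes on Jan 26, 2031.

Jan 26, 2031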